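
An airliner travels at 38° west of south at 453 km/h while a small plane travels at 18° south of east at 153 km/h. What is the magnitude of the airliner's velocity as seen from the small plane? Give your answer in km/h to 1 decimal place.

525.4 km/h

Taking east as x and north as y: airliner velocity = (-278.895, -356.969) km/h; small plane velocity = (145.512, -47.280) km/h.
Velocity of airliner relative to small plane = (-278.895, -356.969) − (145.512, -47.280) = (-424.406, -309.689) km/h.
Magnitude = |(-424.406, -309.689)| = 525.384 km/h.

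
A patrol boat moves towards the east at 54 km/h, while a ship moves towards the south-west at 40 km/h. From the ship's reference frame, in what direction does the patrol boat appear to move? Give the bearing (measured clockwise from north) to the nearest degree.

071°

Taking east as x and north as y: patrol boat velocity = (54.000, 0.000) km/h; ship velocity = (-28.284, -28.284) km/h.
Velocity of patrol boat relative to ship = (54.000, 0.000) − (-28.284, -28.284) = (82.284, 28.284) km/h.
Bearing = atan2(82.28, 28.28) = 71.03° clockwise from north.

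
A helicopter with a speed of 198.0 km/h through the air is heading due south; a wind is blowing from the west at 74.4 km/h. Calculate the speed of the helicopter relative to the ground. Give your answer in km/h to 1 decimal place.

Taking east as x and north as y: velocity relative to the air = (0.000, -198.000) km/h; the air relative to ground = (74.400, 0.000) km/h.
Velocity relative to ground = (0.000, -198.000) + (74.400, 0.000) = (74.400, -198.000) km/h.
Speed = |(74.400, -198.000)| = 211.517 km/h.

211.5 km/h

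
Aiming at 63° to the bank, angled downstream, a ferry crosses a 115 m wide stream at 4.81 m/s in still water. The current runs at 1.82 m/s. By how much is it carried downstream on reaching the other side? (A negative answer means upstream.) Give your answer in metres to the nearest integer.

Perpendicular speed = 4.286 m/s; crossing time = 115 / 4.286 = 26.833 s.
Net downstream speed = 4.004 m/s.
Drift = 4.004 × 26.833 = 107.432 m (downstream).

107 m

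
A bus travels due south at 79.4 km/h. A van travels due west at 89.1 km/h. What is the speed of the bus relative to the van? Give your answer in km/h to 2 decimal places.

Taking east as x and north as y: bus velocity = (0.000, -79.400) km/h; van velocity = (-89.100, 0.000) km/h.
Velocity of bus relative to van = (0.000, -79.400) − (-89.100, 0.000) = (89.100, -79.400) km/h.
Magnitude = |(89.100, -79.400)| = 119.345 km/h.

119.34 km/h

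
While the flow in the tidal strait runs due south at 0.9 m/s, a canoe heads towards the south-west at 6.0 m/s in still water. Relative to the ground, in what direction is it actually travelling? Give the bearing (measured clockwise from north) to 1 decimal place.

219.5°

Taking east as x and north as y: velocity relative to the water = (-4.243, -4.243) m/s; the water relative to ground = (0.000, -0.900) m/s.
Velocity relative to ground = (-4.243, -4.243) + (0.000, -0.900) = (-4.243, -5.143) m/s.
Bearing = atan2(-4.24, -5.14) = 219.52° clockwise from north.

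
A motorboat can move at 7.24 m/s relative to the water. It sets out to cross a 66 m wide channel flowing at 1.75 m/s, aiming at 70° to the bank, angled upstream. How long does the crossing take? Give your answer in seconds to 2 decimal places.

The component of the motorboat's velocity perpendicular to the bank is 7.24 × sin 70° = 6.803 m/s.
The current is parallel to the bank, so it does not affect the crossing time.
Time = 66 / 6.803 = 9.701 s.

9.70 s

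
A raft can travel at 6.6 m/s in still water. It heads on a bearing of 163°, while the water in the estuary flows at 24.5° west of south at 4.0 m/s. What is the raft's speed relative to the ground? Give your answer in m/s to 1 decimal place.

10.0 m/s

Taking east as x and north as y: velocity relative to the water = (1.930, -6.312) m/s; the water relative to ground = (-1.659, -3.640) m/s.
Velocity relative to ground = (1.930, -6.312) + (-1.659, -3.640) = (0.271, -9.951) m/s.
Speed = |(0.271, -9.951)| = 9.955 m/s.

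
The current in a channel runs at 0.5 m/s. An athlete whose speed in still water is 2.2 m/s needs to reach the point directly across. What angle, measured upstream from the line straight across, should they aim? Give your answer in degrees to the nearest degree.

To cancel the current, the upstream component of the athlete's velocity must equal the flow: 2.2 sin θ = 0.5.
sin θ = 0.5 / 2.2 = 0.2273.
θ = arcsin(0.2273) = 13.137°.

13°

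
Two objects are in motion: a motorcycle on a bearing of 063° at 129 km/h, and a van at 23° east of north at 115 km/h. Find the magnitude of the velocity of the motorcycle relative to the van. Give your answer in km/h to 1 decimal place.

84.5 km/h

Taking east as x and north as y: motorcycle velocity = (114.940, 58.565) km/h; van velocity = (44.934, 105.858) km/h.
Velocity of motorcycle relative to van = (114.940, 58.565) − (44.934, 105.858) = (70.006, -47.293) km/h.
Magnitude = |(70.006, -47.293)| = 84.483 km/h.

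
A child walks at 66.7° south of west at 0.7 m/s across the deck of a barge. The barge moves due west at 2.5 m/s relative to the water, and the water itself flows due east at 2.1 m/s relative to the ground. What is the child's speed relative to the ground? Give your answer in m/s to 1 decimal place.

0.9 m/s

In east/north components (m/s): child relative to barge = (-0.277, -0.643); barge relative to water = (-2.500, 0.000); water relative to ground = (2.100, 0.000).
Sum = (-0.677, -0.643) m/s.
Speed = |(-0.677, -0.643)| = 0.934 m/s.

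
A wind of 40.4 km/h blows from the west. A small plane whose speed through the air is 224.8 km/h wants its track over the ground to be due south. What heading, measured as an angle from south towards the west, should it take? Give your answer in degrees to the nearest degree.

The wind pushes perpendicular to the desired track; the heading must have a component into the wind equal to 40.4 km/h: 224.8 sin θ = 40.4.
sin θ = 0.1797, so θ = 10.353°.

10°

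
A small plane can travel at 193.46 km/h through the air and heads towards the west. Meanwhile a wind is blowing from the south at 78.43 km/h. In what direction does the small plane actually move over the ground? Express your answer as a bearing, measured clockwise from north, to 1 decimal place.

Taking east as x and north as y: velocity relative to the air = (-193.460, 0.000) km/h; the air relative to ground = (0.000, 78.430) km/h.
Velocity relative to ground = (-193.460, 0.000) + (0.000, 78.430) = (-193.460, 78.430) km/h.
Bearing = atan2(-193.46, 78.43) = 292.07° clockwise from north.

292.1°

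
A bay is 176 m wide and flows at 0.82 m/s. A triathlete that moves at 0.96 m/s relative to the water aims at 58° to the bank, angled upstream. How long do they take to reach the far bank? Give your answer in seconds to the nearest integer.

The component of the triathlete's velocity perpendicular to the bank is 0.96 × sin 58° = 0.814 m/s.
Only the cross-stream component determines the crossing time; the current contributes nothing perpendicular to the bank.
Time = 176 / 0.814 = 216.183 s.

216 s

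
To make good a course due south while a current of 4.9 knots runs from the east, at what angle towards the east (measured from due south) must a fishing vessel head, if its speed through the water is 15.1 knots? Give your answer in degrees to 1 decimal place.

The current pushes perpendicular to the desired track; the heading must have a component into the current equal to 4.9 knots: 15.1 sin θ = 4.9.
sin θ = 0.3245, so θ = 18.935°.

18.9°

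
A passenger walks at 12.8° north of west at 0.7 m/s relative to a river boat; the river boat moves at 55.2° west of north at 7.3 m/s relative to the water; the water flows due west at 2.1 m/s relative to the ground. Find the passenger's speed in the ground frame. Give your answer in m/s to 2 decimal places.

9.78 m/s

In east/north components (m/s): passenger relative to river boat = (-0.683, 0.155); river boat relative to water = (-5.994, 4.166); water relative to ground = (-2.100, 0.000).
Sum = (-8.777, 4.321) m/s.
Speed = |(-8.777, 4.321)| = 9.783 m/s.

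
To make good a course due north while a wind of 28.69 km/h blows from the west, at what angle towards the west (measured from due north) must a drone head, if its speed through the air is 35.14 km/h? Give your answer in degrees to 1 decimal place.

54.7°

The wind pushes perpendicular to the desired track; the heading must have a component into the wind equal to 28.69 km/h: 35.14 sin θ = 28.69.
sin θ = 0.8164, so θ = 54.731°.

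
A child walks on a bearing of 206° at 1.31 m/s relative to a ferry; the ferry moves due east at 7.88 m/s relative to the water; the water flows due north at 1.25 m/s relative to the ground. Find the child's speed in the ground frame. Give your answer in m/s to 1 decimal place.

7.3 m/s

In east/north components (m/s): child relative to ferry = (-0.574, -1.177); ferry relative to water = (7.880, 0.000); water relative to ground = (0.000, 1.250).
Sum = (7.306, 0.073) m/s.
Speed = |(7.306, 0.073)| = 7.306 m/s.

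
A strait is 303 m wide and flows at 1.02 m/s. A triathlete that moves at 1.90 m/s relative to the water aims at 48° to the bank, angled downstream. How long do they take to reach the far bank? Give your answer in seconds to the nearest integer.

The component of the triathlete's velocity perpendicular to the bank is 1.90 × sin 48° = 1.412 m/s.
The flow acts along the bank and has no component across it.
Time = 303 / 1.412 = 214.593 s.

215 s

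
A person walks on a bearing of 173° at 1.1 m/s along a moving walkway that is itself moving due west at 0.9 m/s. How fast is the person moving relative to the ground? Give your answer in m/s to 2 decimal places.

1.33 m/s

Taking east as x and north as y: moving walkway velocity = (-0.900, 0.000) m/s; person velocity relative to moving walkway = (0.134, -1.092) m/s.
Velocity relative to ground = (-0.900, 0.000) + (0.134, -1.092) = (-0.766, -1.092) m/s.
Speed = |(-0.766, -1.092)| = 1.334 m/s.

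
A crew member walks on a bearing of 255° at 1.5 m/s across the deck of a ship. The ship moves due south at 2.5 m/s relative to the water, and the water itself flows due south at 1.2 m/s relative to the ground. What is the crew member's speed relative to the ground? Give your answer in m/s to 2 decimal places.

4.34 m/s

In east/north components (m/s): crew member relative to ship = (-1.449, -0.388); ship relative to water = (0.000, -2.500); water relative to ground = (0.000, -1.200).
Sum = (-1.449, -4.088) m/s.
Speed = |(-1.449, -4.088)| = 4.337 m/s.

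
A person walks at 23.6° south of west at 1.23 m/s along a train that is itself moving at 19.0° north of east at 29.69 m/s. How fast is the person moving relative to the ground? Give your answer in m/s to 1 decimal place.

Taking east as x and north as y: train velocity = (28.072, 9.666) m/s; person velocity relative to train = (-1.127, -0.492) m/s.
Velocity relative to ground = (28.072, 9.666) + (-1.127, -0.492) = (26.945, 9.174) m/s.
Speed = |(26.945, 9.174)| = 28.464 m/s.

28.5 m/s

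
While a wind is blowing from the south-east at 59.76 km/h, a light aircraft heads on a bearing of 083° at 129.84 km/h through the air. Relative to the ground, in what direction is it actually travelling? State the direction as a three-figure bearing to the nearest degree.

Taking east as x and north as y: velocity relative to the air = (128.872, 15.824) km/h; the air relative to ground = (-42.257, 42.257) km/h.
Velocity relative to ground = (128.872, 15.824) + (-42.257, 42.257) = (86.615, 58.080) km/h.
Bearing = atan2(86.62, 58.08) = 56.16° clockwise from north.

056°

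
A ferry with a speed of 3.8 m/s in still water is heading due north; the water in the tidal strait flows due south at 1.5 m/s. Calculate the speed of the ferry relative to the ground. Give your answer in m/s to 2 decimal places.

2.30 m/s

Taking east as x and north as y: velocity relative to the water = (0.000, 3.800) m/s; the water relative to ground = (0.000, -1.500) m/s.
Velocity relative to ground = (0.000, 3.800) + (0.000, -1.500) = (0.000, 2.300) m/s.
Speed = |(0.000, 2.300)| = 2.300 m/s.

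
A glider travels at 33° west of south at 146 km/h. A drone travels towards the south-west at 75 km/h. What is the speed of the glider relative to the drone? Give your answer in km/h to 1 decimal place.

Taking east as x and north as y: glider velocity = (-79.517, -122.446) km/h; drone velocity = (-53.033, -53.033) km/h.
Velocity of glider relative to drone = (-79.517, -122.446) − (-53.033, -53.033) = (-26.484, -69.413) km/h.
Magnitude = |(-26.484, -69.413)| = 74.294 km/h.

74.3 km/h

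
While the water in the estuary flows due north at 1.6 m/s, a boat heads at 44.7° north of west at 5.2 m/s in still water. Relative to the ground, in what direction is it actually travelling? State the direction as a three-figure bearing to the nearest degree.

Taking east as x and north as y: velocity relative to the water = (-3.696, 3.658) m/s; the water relative to ground = (0.000, 1.600) m/s.
Velocity relative to ground = (-3.696, 3.658) + (0.000, 1.600) = (-3.696, 5.258) m/s.
Bearing = atan2(-3.70, 5.26) = 324.89° clockwise from north.

325°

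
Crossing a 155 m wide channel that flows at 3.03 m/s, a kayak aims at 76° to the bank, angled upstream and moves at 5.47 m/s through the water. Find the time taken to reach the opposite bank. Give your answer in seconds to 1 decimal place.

29.2 s

The component of the kayak's velocity perpendicular to the bank is 5.47 × sin 76° = 5.308 m/s.
Only the cross-stream component determines the crossing time; the current contributes nothing perpendicular to the bank.
Time = 155 / 5.308 = 29.204 s.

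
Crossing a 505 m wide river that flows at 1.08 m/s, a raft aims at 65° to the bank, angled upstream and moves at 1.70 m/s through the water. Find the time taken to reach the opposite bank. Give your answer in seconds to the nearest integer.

328 s

The component of the raft's velocity perpendicular to the bank is 1.70 × sin 65° = 1.541 m/s.
The flow acts along the bank and has no component across it.
Time = 505 / 1.541 = 327.768 s.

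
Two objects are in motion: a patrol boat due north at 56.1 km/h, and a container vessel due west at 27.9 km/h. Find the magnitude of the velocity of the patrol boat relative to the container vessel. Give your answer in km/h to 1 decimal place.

62.7 km/h

Taking east as x and north as y: patrol boat velocity = (0.000, 56.100) km/h; container vessel velocity = (-27.900, 0.000) km/h.
Velocity of patrol boat relative to container vessel = (0.000, 56.100) − (-27.900, 0.000) = (27.900, 56.100) km/h.
Magnitude = |(27.900, 56.100)| = 62.655 km/h.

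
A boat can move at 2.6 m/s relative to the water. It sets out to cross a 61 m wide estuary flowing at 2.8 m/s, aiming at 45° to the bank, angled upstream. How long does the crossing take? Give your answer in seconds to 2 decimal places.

The component of the boat's velocity perpendicular to the bank is 2.6 × sin 45° = 1.838 m/s.
The flow acts along the bank and has no component across it.
Time = 61 / 1.838 = 33.180 s.

33.18 s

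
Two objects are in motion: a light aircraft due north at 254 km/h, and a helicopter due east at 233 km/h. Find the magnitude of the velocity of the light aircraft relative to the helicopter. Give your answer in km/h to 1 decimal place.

Taking east as x and north as y: light aircraft velocity = (0.000, 254.000) km/h; helicopter velocity = (233.000, 0.000) km/h.
Velocity of light aircraft relative to helicopter = (0.000, 254.000) − (233.000, 0.000) = (-233.000, 254.000) km/h.
Magnitude = |(-233.000, 254.000)| = 344.681 km/h.

344.7 km/h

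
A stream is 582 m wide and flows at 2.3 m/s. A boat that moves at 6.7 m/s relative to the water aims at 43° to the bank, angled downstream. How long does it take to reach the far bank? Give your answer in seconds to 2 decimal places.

127.37 s

The component of the boat's velocity perpendicular to the bank is 6.7 × sin 43° = 4.569 m/s.
The flow acts along the bank and has no component across it.
Time = 582 / 4.569 = 127.369 s.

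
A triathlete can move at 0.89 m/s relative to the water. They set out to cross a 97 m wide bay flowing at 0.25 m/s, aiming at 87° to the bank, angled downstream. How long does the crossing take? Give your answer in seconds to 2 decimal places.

109.14 s

The component of the triathlete's velocity perpendicular to the bank is 0.89 × sin 87° = 0.889 m/s.
The flow acts along the bank and has no component across it.
Time = 97 / 0.889 = 109.138 s.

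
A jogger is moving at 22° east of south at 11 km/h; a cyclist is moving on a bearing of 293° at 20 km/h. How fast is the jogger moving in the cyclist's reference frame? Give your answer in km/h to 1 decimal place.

Taking east as x and north as y: jogger velocity = (4.121, -10.199) km/h; cyclist velocity = (-18.410, 7.815) km/h.
Velocity of jogger relative to cyclist = (4.121, -10.199) − (-18.410, 7.815) = (22.531, -18.014) km/h.
Magnitude = |(22.531, -18.014)| = 28.847 km/h.

28.8 km/h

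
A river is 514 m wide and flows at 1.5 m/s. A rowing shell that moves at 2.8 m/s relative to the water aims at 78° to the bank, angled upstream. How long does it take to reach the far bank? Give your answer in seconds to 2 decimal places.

The component of the rowing shell's velocity perpendicular to the bank is 2.8 × sin 78° = 2.739 m/s.
The flow acts along the bank and has no component across it.
Time = 514 / 2.739 = 187.673 s.

187.67 s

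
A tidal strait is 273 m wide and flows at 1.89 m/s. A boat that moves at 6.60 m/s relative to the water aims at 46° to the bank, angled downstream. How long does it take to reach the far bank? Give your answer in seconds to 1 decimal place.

The component of the boat's velocity perpendicular to the bank is 6.60 × sin 46° = 4.748 m/s.
Only the cross-stream component determines the crossing time; the current contributes nothing perpendicular to the bank.
Time = 273 / 4.748 = 57.502 s.

57.5 s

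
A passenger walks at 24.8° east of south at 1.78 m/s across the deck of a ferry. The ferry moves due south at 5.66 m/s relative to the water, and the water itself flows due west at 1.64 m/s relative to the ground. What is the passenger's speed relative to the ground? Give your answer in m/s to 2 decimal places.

In east/north components (m/s): passenger relative to ferry = (0.747, -1.616); ferry relative to water = (0.000, -5.660); water relative to ground = (-1.640, 0.000).
Sum = (-0.893, -7.276) m/s.
Speed = |(-0.893, -7.276)| = 7.330 m/s.

7.33 m/s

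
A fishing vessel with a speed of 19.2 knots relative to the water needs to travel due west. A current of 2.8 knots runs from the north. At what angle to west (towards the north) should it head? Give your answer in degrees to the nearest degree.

The current pushes perpendicular to the desired track; the heading must have a component into the current equal to 2.8 knots: 19.2 sin θ = 2.8.
sin θ = 0.1458, so θ = 8.386°.

8°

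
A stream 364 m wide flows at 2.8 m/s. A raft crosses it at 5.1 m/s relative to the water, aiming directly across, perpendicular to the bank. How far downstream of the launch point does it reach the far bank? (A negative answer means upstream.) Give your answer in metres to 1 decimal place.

Perpendicular speed = 5.100 m/s; crossing time = 364 / 5.100 = 71.373 s.
Net downstream speed = 2.800 m/s.
Drift = 2.800 × 71.373 = 199.843 m (downstream).

199.8 m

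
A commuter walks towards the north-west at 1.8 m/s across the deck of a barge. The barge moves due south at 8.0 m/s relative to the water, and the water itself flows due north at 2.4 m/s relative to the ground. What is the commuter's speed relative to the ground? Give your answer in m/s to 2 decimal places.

In east/north components (m/s): commuter relative to barge = (-1.273, 1.273); barge relative to water = (0.000, -8.000); water relative to ground = (0.000, 2.400).
Sum = (-1.273, -4.327) m/s.
Speed = |(-1.273, -4.327)| = 4.511 m/s.

4.51 m/s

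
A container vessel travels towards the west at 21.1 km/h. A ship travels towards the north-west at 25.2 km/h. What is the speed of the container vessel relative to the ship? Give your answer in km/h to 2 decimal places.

Taking east as x and north as y: container vessel velocity = (-21.100, 0.000) km/h; ship velocity = (-17.819, 17.819) km/h.
Velocity of container vessel relative to ship = (-21.100, 0.000) − (-17.819, 17.819) = (-3.281, -17.819) km/h.
Magnitude = |(-3.281, -17.819)| = 18.119 km/h.

18.12 km/h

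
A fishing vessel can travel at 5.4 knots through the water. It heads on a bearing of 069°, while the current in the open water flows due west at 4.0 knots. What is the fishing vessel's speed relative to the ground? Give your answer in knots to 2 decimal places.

Taking east as x and north as y: velocity relative to the water = (5.041, 1.935) knots; the water relative to ground = (-4.000, 0.000) knots.
Velocity relative to ground = (5.041, 1.935) + (-4.000, 0.000) = (1.041, 1.935) knots.
Speed = |(1.041, 1.935)| = 2.198 knots.

2.20 knots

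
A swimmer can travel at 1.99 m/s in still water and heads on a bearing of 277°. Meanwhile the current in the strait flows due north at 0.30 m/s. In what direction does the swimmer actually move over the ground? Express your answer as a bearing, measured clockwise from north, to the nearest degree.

285°

Taking east as x and north as y: velocity relative to the water = (-1.975, 0.243) m/s; the water relative to ground = (0.000, 0.300) m/s.
Velocity relative to ground = (-1.975, 0.243) + (0.000, 0.300) = (-1.975, 0.543) m/s.
Bearing = atan2(-1.98, 0.54) = 285.36° clockwise from north.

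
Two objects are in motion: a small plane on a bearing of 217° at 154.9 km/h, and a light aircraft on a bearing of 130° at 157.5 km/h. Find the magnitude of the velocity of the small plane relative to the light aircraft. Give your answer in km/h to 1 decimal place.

215.1 km/h

Taking east as x and north as y: small plane velocity = (-93.221, -123.709) km/h; light aircraft velocity = (120.652, -101.239) km/h.
Velocity of small plane relative to light aircraft = (-93.221, -123.709) − (120.652, -101.239) = (-213.873, -22.470) km/h.
Magnitude = |(-213.873, -22.470)| = 215.050 km/h.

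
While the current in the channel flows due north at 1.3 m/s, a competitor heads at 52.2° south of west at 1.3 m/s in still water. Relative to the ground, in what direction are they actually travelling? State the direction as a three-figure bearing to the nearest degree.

Taking east as x and north as y: velocity relative to the water = (-0.797, -1.027) m/s; the water relative to ground = (0.000, 1.300) m/s.
Velocity relative to ground = (-0.797, -1.027) + (0.000, 1.300) = (-0.797, 0.273) m/s.
Bearing = atan2(-0.80, 0.27) = 288.90° clockwise from north.

289°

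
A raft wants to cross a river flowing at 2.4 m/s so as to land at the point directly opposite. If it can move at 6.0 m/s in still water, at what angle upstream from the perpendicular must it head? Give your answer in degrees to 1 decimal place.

To cancel the current, the upstream component of the raft's velocity must equal the flow: 6.0 sin θ = 2.4.
sin θ = 2.4 / 6.0 = 0.4000.
θ = arcsin(0.4000) = 23.578°.

23.6°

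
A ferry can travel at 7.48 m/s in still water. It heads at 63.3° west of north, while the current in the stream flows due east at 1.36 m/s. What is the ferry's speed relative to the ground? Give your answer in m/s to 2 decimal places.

6.29 m/s

Taking east as x and north as y: velocity relative to the water = (-6.682, 3.361) m/s; the water relative to ground = (1.360, 0.000) m/s.
Velocity relative to ground = (-6.682, 3.361) + (1.360, 0.000) = (-5.322, 3.361) m/s.
Speed = |(-5.322, 3.361)| = 6.295 m/s.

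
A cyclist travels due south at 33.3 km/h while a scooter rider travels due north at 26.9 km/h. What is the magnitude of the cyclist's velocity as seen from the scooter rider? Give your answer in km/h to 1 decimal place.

60.2 km/h

Taking east as x and north as y: cyclist velocity = (0.000, -33.300) km/h; scooter rider velocity = (0.000, 26.900) km/h.
Velocity of cyclist relative to scooter rider = (0.000, -33.300) − (0.000, 26.900) = (0.000, -60.200) km/h.
Magnitude = |(0.000, -60.200)| = 60.200 km/h.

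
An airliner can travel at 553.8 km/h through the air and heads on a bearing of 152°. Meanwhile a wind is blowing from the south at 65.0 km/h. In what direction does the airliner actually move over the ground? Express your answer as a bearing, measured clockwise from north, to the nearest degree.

148°

Taking east as x and north as y: velocity relative to the air = (259.993, -488.976) km/h; the air relative to ground = (0.000, 65.000) km/h.
Velocity relative to ground = (259.993, -488.976) + (0.000, 65.000) = (259.993, -423.976) km/h.
Bearing = atan2(259.99, -423.98) = 148.48° clockwise from north.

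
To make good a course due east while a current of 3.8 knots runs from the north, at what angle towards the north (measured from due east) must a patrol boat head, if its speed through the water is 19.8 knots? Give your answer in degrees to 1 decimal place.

11.1°

The current pushes perpendicular to the desired track; the heading must have a component into the current equal to 3.8 knots: 19.8 sin θ = 3.8.
sin θ = 0.1919, so θ = 11.065°.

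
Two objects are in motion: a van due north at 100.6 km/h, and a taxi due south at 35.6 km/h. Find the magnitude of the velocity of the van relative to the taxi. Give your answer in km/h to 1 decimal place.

136.2 km/h

Taking east as x and north as y: van velocity = (0.000, 100.600) km/h; taxi velocity = (0.000, -35.600) km/h.
Velocity of van relative to taxi = (0.000, 100.600) − (0.000, -35.600) = (0.000, 136.200) km/h.
Magnitude = |(0.000, 136.200)| = 136.200 km/h.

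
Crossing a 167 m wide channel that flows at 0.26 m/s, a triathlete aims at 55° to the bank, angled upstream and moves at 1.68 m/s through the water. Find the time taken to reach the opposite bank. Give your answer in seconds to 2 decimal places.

The component of the triathlete's velocity perpendicular to the bank is 1.68 × sin 55° = 1.376 m/s.
The current is parallel to the bank, so it does not affect the crossing time.
Time = 167 / 1.376 = 121.351 s.

121.35 s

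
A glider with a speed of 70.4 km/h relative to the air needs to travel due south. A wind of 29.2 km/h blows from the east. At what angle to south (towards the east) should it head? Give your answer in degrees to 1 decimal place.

24.5°

The wind pushes perpendicular to the desired track; the heading must have a component into the wind equal to 29.2 km/h: 70.4 sin θ = 29.2.
sin θ = 0.4148, so θ = 24.505°.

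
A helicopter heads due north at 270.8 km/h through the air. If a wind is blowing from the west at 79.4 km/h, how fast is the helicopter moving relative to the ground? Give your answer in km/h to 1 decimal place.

Taking east as x and north as y: velocity relative to the air = (0.000, 270.800) km/h; the air relative to ground = (79.400, 0.000) km/h.
Velocity relative to ground = (0.000, 270.800) + (79.400, 0.000) = (79.400, 270.800) km/h.
Speed = |(79.400, 270.800)| = 282.200 km/h.

282.2 km/h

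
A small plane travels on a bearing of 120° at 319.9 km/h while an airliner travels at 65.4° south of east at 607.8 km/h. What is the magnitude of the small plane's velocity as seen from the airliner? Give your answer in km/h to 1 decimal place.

393.4 km/h

Taking east as x and north as y: small plane velocity = (277.042, -159.950) km/h; airliner velocity = (253.015, -552.634) km/h.
Velocity of small plane relative to airliner = (277.042, -159.950) − (253.015, -552.634) = (24.026, 392.684) km/h.
Magnitude = |(24.026, 392.684)| = 393.418 km/h.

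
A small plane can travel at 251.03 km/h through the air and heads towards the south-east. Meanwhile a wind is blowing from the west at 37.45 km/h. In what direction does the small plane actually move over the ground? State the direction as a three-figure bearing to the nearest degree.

130°

Taking east as x and north as y: velocity relative to the air = (177.505, -177.505) km/h; the air relative to ground = (37.450, 0.000) km/h.
Velocity relative to ground = (177.505, -177.505) + (37.450, 0.000) = (214.955, -177.505) km/h.
Bearing = atan2(214.96, -177.51) = 129.55° clockwise from north.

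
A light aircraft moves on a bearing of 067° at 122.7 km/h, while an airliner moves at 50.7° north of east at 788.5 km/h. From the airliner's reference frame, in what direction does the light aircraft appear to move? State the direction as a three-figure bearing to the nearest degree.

Taking east as x and north as y: light aircraft velocity = (112.946, 47.943) km/h; airliner velocity = (499.421, 610.173) km/h.
Velocity of light aircraft relative to airliner = (112.946, 47.943) − (499.421, 610.173) = (-386.475, -562.230) km/h.
Bearing = atan2(-386.47, -562.23) = 214.50° clockwise from north.

215°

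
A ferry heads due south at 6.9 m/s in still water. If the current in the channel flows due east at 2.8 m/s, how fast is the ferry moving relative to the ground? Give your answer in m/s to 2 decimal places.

7.45 m/s

Taking east as x and north as y: velocity relative to the water = (0.000, -6.900) m/s; the water relative to ground = (2.800, 0.000) m/s.
Velocity relative to ground = (0.000, -6.900) + (2.800, 0.000) = (2.800, -6.900) m/s.
Speed = |(2.800, -6.900)| = 7.446 m/s.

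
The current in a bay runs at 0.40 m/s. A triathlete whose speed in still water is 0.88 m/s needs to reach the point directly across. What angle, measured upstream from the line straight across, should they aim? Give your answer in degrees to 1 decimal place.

To cancel the current, the upstream component of the triathlete's velocity must equal the flow: 0.88 sin θ = 0.40.
sin θ = 0.40 / 0.88 = 0.4545.
θ = arcsin(0.4545) = 27.036°.

27.0°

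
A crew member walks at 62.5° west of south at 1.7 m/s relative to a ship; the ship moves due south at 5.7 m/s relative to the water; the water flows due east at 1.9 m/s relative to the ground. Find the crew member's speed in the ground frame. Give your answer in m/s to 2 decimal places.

6.50 m/s

In east/north components (m/s): crew member relative to ship = (-1.508, -0.785); ship relative to water = (0.000, -5.700); water relative to ground = (1.900, 0.000).
Sum = (0.392, -6.485) m/s.
Speed = |(0.392, -6.485)| = 6.497 m/s.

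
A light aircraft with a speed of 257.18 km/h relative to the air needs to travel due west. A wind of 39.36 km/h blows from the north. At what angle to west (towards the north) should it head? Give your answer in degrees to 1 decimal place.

8.8°

The wind pushes perpendicular to the desired track; the heading must have a component into the wind equal to 39.36 km/h: 257.18 sin θ = 39.36.
sin θ = 0.1530, so θ = 8.803°.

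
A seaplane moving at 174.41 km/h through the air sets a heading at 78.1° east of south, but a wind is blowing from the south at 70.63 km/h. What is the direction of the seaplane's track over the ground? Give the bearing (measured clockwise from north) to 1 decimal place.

078.5°

Taking east as x and north as y: velocity relative to the air = (170.662, -35.964) km/h; the air relative to ground = (0.000, 70.630) km/h.
Velocity relative to ground = (170.662, -35.964) + (0.000, 70.630) = (170.662, 34.666) km/h.
Bearing = atan2(170.66, 34.67) = 78.52° clockwise from north.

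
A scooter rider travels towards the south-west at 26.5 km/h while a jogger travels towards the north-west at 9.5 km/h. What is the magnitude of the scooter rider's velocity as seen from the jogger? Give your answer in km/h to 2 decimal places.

Taking east as x and north as y: scooter rider velocity = (-18.738, -18.738) km/h; jogger velocity = (-6.718, 6.718) km/h.
Velocity of scooter rider relative to jogger = (-18.738, -18.738) − (-6.718, 6.718) = (-12.021, -25.456) km/h.
Magnitude = |(-12.021, -25.456)| = 28.151 km/h.

28.15 km/h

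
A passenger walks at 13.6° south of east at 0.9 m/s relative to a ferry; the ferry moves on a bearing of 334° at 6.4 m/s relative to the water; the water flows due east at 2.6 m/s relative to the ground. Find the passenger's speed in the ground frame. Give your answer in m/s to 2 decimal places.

5.58 m/s

In east/north components (m/s): passenger relative to ferry = (0.875, -0.212); ferry relative to water = (-2.806, 5.752); water relative to ground = (2.600, 0.000).
Sum = (0.669, 5.541) m/s.
Speed = |(0.669, 5.541)| = 5.581 m/s.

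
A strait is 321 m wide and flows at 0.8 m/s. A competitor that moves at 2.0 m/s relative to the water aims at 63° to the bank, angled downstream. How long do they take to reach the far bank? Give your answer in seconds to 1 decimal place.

180.1 s

The component of the competitor's velocity perpendicular to the bank is 2.0 × sin 63° = 1.782 m/s.
Only the cross-stream component determines the crossing time; the current contributes nothing perpendicular to the bank.
Time = 321 / 1.782 = 180.133 s.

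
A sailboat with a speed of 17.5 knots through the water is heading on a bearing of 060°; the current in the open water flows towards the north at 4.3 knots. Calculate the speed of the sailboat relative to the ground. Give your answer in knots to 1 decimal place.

20.0 knots

Taking east as x and north as y: velocity relative to the water = (15.155, 8.750) knots; the water relative to ground = (0.000, 4.300) knots.
Velocity relative to ground = (15.155, 8.750) + (0.000, 4.300) = (15.155, 13.050) knots.
Speed = |(15.155, 13.050)| = 20.000 knots.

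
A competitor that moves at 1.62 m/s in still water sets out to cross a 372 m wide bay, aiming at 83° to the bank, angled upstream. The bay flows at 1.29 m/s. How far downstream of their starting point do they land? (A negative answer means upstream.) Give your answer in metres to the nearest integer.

Perpendicular speed = 1.608 m/s; crossing time = 372 / 1.608 = 231.354 s.
Net downstream speed = 1.093 m/s.
Drift = 1.093 × 231.354 = 252.771 m (downstream).

253 m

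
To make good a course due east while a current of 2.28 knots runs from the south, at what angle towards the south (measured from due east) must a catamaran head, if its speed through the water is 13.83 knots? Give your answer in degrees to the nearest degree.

The current pushes perpendicular to the desired track; the heading must have a component into the current equal to 2.28 knots: 13.83 sin θ = 2.28.
sin θ = 0.1649, so θ = 9.489°.

9°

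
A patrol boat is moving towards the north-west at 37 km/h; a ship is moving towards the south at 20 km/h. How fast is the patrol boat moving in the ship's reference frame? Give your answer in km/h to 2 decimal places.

53.06 km/h

Taking east as x and north as y: patrol boat velocity = (-26.163, 26.163) km/h; ship velocity = (0.000, -20.000) km/h.
Velocity of patrol boat relative to ship = (-26.163, 26.163) − (0.000, -20.000) = (-26.163, 46.163) km/h.
Magnitude = |(-26.163, 46.163)| = 53.061 km/h.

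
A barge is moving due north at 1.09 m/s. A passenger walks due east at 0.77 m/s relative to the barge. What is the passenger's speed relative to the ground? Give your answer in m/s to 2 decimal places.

Taking east as x and north as y: barge velocity = (0.000, 1.090) m/s; passenger velocity relative to barge = (0.770, 0.000) m/s.
Velocity relative to ground = (0.000, 1.090) + (0.770, 0.000) = (0.770, 1.090) m/s.
Speed = |(0.770, 1.090)| = 1.335 m/s.

1.33 m/s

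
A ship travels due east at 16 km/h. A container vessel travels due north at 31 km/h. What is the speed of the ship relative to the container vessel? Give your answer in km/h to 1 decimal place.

Taking east as x and north as y: ship velocity = (16.000, 0.000) km/h; container vessel velocity = (0.000, 31.000) km/h.
Velocity of ship relative to container vessel = (16.000, 0.000) − (0.000, 31.000) = (16.000, -31.000) km/h.
Magnitude = |(16.000, -31.000)| = 34.886 km/h.

34.9 km/h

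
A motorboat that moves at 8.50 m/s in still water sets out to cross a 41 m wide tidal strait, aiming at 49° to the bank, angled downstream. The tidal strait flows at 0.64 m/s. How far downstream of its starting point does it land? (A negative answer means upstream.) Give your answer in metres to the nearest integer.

40 m

Perpendicular speed = 6.415 m/s; crossing time = 41 / 6.415 = 6.391 s.
Net downstream speed = 6.217 m/s.
Drift = 6.217 × 6.391 = 39.731 m (downstream).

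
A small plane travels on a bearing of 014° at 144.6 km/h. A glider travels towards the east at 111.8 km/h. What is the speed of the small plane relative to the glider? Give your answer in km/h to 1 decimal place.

160.0 km/h

Taking east as x and north as y: small plane velocity = (34.982, 140.305) km/h; glider velocity = (111.800, 0.000) km/h.
Velocity of small plane relative to glider = (34.982, 140.305) − (111.800, 0.000) = (-76.818, 140.305) km/h.
Magnitude = |(-76.818, 140.305)| = 159.958 km/h.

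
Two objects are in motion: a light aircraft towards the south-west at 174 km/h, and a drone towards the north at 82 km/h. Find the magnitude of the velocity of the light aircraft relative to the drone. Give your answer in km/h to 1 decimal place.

Taking east as x and north as y: light aircraft velocity = (-123.037, -123.037) km/h; drone velocity = (0.000, 82.000) km/h.
Velocity of light aircraft relative to drone = (-123.037, -123.037) − (0.000, 82.000) = (-123.037, -205.037) km/h.
Magnitude = |(-123.037, -205.037)| = 239.119 km/h.

239.1 km/h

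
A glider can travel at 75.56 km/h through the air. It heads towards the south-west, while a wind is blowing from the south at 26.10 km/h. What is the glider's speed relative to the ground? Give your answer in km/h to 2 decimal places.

Taking east as x and north as y: velocity relative to the air = (-53.429, -53.429) km/h; the air relative to ground = (0.000, 26.100) km/h.
Velocity relative to ground = (-53.429, -53.429) + (0.000, 26.100) = (-53.429, -27.329) km/h.
Speed = |(-53.429, -27.329)| = 60.013 km/h.

60.01 km/h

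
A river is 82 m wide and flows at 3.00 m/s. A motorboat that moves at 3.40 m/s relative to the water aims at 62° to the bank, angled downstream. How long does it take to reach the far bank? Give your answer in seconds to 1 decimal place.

The component of the motorboat's velocity perpendicular to the bank is 3.40 × sin 62° = 3.002 m/s.
Only the cross-stream component determines the crossing time; the current contributes nothing perpendicular to the bank.
Time = 82 / 3.002 = 27.315 s.

27.3 s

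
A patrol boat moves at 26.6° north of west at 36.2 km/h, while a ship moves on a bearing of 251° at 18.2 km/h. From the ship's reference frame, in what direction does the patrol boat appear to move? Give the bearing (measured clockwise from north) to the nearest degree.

326°

Taking east as x and north as y: patrol boat velocity = (-32.368, 16.209) km/h; ship velocity = (-17.208, -5.925) km/h.
Velocity of patrol boat relative to ship = (-32.368, 16.209) − (-17.208, -5.925) = (-15.160, 22.134) km/h.
Bearing = atan2(-15.16, 22.13) = 325.59° clockwise from north.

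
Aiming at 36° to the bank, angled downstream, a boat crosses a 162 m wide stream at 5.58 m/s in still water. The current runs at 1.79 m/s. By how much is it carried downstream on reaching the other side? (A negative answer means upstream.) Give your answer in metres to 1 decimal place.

311.4 m

Perpendicular speed = 3.280 m/s; crossing time = 162 / 3.280 = 49.393 s.
Net downstream speed = 6.304 m/s.
Drift = 6.304 × 49.393 = 311.387 m (downstream).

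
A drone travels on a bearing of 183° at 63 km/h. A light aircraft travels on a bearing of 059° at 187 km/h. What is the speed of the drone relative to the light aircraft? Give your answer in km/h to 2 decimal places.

Taking east as x and north as y: drone velocity = (-3.297, -62.914) km/h; light aircraft velocity = (160.290, 96.312) km/h.
Velocity of drone relative to light aircraft = (-3.297, -62.914) − (160.290, 96.312) = (-163.587, -159.226) km/h.
Magnitude = |(-163.587, -159.226)| = 228.284 km/h.

228.28 km/h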